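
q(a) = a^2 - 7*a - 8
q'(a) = 2*a - 7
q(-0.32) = -5.66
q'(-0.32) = -7.64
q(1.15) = -14.73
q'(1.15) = -4.70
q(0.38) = -10.52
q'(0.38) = -6.24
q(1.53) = -16.37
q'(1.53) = -3.94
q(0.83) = -13.12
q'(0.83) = -5.34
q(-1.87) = 8.59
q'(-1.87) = -10.74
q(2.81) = -19.77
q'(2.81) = -1.38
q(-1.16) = 1.47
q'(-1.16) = -9.32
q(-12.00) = 220.00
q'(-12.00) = -31.00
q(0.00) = -8.00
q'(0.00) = -7.00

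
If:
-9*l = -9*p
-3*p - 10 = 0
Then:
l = -10/3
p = -10/3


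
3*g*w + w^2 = w*(3*g + w)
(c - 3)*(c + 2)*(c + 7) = c^3 + 6*c^2 - 13*c - 42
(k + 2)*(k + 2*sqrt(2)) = k^2 + 2*k + 2*sqrt(2)*k + 4*sqrt(2)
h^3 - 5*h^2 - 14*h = h*(h - 7)*(h + 2)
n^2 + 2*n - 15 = (n - 3)*(n + 5)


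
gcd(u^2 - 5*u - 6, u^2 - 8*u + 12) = u - 6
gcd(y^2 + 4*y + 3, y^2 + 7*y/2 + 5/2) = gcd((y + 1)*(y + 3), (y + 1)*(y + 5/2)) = y + 1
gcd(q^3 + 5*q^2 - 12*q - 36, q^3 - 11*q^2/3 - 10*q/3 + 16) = q^2 - q - 6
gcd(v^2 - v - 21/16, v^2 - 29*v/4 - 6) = v + 3/4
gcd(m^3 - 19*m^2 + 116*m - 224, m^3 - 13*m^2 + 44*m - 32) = m^2 - 12*m + 32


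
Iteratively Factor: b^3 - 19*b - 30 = (b + 2)*(b^2 - 2*b - 15) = (b - 5)*(b + 2)*(b + 3)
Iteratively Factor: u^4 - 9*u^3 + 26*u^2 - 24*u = (u)*(u^3 - 9*u^2 + 26*u - 24) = u*(u - 4)*(u^2 - 5*u + 6) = u*(u - 4)*(u - 3)*(u - 2)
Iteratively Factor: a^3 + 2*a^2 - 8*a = (a + 4)*(a^2 - 2*a) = a*(a + 4)*(a - 2)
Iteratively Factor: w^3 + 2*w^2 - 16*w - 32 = (w - 4)*(w^2 + 6*w + 8) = (w - 4)*(w + 4)*(w + 2)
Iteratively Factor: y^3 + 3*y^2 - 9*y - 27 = (y + 3)*(y^2 - 9) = (y + 3)^2*(y - 3)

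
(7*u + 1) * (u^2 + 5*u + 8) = 7*u^3 + 36*u^2 + 61*u + 8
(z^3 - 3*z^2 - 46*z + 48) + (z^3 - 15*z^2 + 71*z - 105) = 2*z^3 - 18*z^2 + 25*z - 57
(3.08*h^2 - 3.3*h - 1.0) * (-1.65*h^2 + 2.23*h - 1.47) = -5.082*h^4 + 12.3134*h^3 - 10.2366*h^2 + 2.621*h + 1.47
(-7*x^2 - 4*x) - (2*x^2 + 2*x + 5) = -9*x^2 - 6*x - 5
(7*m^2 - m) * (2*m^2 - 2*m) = 14*m^4 - 16*m^3 + 2*m^2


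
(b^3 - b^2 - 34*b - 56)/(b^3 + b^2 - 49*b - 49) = (b^2 + 6*b + 8)/(b^2 + 8*b + 7)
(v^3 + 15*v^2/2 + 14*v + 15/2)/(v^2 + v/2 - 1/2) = (2*v^2 + 13*v + 15)/(2*v - 1)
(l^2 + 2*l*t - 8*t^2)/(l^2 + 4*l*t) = (l - 2*t)/l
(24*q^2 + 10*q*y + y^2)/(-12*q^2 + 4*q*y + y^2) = (4*q + y)/(-2*q + y)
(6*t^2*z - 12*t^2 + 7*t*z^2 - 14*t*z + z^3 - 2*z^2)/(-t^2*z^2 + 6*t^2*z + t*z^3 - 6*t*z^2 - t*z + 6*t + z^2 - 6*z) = (-6*t^2*z + 12*t^2 - 7*t*z^2 + 14*t*z - z^3 + 2*z^2)/(t^2*z^2 - 6*t^2*z - t*z^3 + 6*t*z^2 + t*z - 6*t - z^2 + 6*z)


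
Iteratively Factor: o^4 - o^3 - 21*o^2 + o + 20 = (o + 4)*(o^3 - 5*o^2 - o + 5) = (o + 1)*(o + 4)*(o^2 - 6*o + 5) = (o - 5)*(o + 1)*(o + 4)*(o - 1)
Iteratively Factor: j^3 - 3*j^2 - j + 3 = (j - 1)*(j^2 - 2*j - 3) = (j - 3)*(j - 1)*(j + 1)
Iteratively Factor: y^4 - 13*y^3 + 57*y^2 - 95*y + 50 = (y - 5)*(y^3 - 8*y^2 + 17*y - 10) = (y - 5)*(y - 2)*(y^2 - 6*y + 5) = (y - 5)*(y - 2)*(y - 1)*(y - 5)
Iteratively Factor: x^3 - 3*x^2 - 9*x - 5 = (x + 1)*(x^2 - 4*x - 5) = (x + 1)^2*(x - 5)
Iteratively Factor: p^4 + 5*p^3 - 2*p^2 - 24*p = (p + 3)*(p^3 + 2*p^2 - 8*p) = (p + 3)*(p + 4)*(p^2 - 2*p) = p*(p + 3)*(p + 4)*(p - 2)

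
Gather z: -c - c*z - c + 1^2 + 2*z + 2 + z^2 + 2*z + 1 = -2*c + z^2 + z*(4 - c) + 4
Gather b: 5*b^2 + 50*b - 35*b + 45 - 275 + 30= 5*b^2 + 15*b - 200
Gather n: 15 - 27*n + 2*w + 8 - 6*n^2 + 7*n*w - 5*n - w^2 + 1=-6*n^2 + n*(7*w - 32) - w^2 + 2*w + 24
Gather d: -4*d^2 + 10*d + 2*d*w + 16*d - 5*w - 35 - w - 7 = -4*d^2 + d*(2*w + 26) - 6*w - 42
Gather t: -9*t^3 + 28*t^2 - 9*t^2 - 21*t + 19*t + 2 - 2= -9*t^3 + 19*t^2 - 2*t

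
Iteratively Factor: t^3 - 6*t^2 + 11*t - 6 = (t - 2)*(t^2 - 4*t + 3) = (t - 3)*(t - 2)*(t - 1)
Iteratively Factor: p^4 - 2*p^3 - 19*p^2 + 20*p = (p - 5)*(p^3 + 3*p^2 - 4*p) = p*(p - 5)*(p^2 + 3*p - 4) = p*(p - 5)*(p + 4)*(p - 1)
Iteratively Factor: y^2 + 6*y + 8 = (y + 2)*(y + 4)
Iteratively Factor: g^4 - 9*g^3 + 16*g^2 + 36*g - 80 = (g - 5)*(g^3 - 4*g^2 - 4*g + 16) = (g - 5)*(g - 4)*(g^2 - 4) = (g - 5)*(g - 4)*(g - 2)*(g + 2)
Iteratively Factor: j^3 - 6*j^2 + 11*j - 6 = (j - 1)*(j^2 - 5*j + 6) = (j - 2)*(j - 1)*(j - 3)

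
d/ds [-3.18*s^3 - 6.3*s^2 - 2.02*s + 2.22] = -9.54*s^2 - 12.6*s - 2.02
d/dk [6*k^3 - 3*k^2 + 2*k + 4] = 18*k^2 - 6*k + 2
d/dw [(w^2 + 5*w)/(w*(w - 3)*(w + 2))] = (-w^2 - 10*w - 1)/(w^4 - 2*w^3 - 11*w^2 + 12*w + 36)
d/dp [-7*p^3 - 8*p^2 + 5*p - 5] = -21*p^2 - 16*p + 5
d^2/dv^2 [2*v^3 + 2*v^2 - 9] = 12*v + 4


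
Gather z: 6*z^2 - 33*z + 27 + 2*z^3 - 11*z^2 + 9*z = 2*z^3 - 5*z^2 - 24*z + 27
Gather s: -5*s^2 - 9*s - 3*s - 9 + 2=-5*s^2 - 12*s - 7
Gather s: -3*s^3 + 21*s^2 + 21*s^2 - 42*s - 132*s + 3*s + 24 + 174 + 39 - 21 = -3*s^3 + 42*s^2 - 171*s + 216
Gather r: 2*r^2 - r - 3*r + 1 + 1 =2*r^2 - 4*r + 2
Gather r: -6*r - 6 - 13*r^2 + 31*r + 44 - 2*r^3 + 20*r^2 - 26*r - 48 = -2*r^3 + 7*r^2 - r - 10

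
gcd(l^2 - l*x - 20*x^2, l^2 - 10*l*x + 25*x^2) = -l + 5*x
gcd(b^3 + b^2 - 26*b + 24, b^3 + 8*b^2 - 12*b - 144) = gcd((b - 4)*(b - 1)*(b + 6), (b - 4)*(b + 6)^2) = b^2 + 2*b - 24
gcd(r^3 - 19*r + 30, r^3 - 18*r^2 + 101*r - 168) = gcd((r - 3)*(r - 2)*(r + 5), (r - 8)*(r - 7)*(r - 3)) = r - 3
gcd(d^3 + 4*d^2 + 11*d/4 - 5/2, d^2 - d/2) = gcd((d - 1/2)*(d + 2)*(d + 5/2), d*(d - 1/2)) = d - 1/2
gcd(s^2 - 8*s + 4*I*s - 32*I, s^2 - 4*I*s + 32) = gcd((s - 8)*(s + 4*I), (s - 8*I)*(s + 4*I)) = s + 4*I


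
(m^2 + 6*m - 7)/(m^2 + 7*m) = (m - 1)/m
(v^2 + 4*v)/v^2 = (v + 4)/v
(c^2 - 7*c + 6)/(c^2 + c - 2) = (c - 6)/(c + 2)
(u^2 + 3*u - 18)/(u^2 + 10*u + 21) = (u^2 + 3*u - 18)/(u^2 + 10*u + 21)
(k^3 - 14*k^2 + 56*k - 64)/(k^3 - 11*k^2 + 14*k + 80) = (k^2 - 6*k + 8)/(k^2 - 3*k - 10)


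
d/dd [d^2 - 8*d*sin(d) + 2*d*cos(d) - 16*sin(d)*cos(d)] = -2*d*sin(d) - 8*d*cos(d) + 2*d - 8*sin(d) + 2*cos(d) - 16*cos(2*d)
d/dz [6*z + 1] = 6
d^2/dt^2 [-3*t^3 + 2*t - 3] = -18*t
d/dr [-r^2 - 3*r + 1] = -2*r - 3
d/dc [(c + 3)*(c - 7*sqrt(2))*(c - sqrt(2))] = 3*c^2 - 16*sqrt(2)*c + 6*c - 24*sqrt(2) + 14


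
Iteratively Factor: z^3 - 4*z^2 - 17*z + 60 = (z + 4)*(z^2 - 8*z + 15) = (z - 5)*(z + 4)*(z - 3)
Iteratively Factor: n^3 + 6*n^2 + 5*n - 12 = (n + 3)*(n^2 + 3*n - 4) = (n + 3)*(n + 4)*(n - 1)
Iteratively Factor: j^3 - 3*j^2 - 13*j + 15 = (j + 3)*(j^2 - 6*j + 5) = (j - 5)*(j + 3)*(j - 1)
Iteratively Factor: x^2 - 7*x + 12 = (x - 4)*(x - 3)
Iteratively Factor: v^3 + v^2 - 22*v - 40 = (v + 2)*(v^2 - v - 20) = (v - 5)*(v + 2)*(v + 4)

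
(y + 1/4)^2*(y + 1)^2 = y^4 + 5*y^3/2 + 33*y^2/16 + 5*y/8 + 1/16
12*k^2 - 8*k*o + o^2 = (-6*k + o)*(-2*k + o)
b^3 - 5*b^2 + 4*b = b*(b - 4)*(b - 1)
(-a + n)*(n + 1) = -a*n - a + n^2 + n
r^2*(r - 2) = r^3 - 2*r^2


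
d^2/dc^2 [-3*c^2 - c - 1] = -6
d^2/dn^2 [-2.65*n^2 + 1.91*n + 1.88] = -5.30000000000000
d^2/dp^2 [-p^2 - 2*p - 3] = -2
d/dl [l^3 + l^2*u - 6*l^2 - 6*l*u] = 3*l^2 + 2*l*u - 12*l - 6*u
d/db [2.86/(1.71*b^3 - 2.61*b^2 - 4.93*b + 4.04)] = (-14.6718*b^2 + 14.9292*b + 14.0998)/(1.71*b^3 - 2.61*b^2 - 4.93*b + 4.04)^2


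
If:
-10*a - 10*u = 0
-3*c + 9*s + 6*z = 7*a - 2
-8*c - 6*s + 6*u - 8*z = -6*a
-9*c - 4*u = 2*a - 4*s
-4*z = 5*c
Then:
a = 23/103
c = 6/103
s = 2/103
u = -23/103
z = -15/206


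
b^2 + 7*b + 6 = (b + 1)*(b + 6)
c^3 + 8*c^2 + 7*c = c*(c + 1)*(c + 7)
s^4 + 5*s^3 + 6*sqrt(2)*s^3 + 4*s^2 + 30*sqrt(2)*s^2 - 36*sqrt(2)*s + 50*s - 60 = (s - 1)*(s + 6)*(s + sqrt(2))*(s + 5*sqrt(2))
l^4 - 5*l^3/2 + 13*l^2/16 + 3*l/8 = l*(l - 2)*(l - 3/4)*(l + 1/4)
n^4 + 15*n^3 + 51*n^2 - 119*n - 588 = (n - 3)*(n + 4)*(n + 7)^2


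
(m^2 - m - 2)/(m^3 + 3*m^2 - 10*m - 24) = (m^2 - m - 2)/(m^3 + 3*m^2 - 10*m - 24)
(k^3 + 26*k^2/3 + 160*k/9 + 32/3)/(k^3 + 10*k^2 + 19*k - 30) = (9*k^2 + 24*k + 16)/(9*(k^2 + 4*k - 5))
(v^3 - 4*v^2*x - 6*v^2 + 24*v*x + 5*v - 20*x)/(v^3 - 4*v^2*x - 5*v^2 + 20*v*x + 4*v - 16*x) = (v - 5)/(v - 4)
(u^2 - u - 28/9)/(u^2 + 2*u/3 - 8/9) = (3*u - 7)/(3*u - 2)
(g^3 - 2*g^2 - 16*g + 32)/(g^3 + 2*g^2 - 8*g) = (g - 4)/g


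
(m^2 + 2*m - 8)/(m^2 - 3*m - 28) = (m - 2)/(m - 7)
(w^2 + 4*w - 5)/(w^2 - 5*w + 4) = (w + 5)/(w - 4)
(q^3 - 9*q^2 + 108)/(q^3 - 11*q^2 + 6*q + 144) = (q - 6)/(q - 8)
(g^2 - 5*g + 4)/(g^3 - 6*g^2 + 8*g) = (g - 1)/(g*(g - 2))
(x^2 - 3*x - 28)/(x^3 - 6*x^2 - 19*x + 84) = 1/(x - 3)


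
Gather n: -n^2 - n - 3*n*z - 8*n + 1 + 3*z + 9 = -n^2 + n*(-3*z - 9) + 3*z + 10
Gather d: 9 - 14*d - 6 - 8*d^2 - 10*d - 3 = -8*d^2 - 24*d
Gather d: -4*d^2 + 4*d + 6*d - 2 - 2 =-4*d^2 + 10*d - 4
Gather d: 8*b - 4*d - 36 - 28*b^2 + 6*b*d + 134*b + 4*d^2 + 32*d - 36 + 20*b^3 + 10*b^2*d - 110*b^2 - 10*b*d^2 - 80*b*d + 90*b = 20*b^3 - 138*b^2 + 232*b + d^2*(4 - 10*b) + d*(10*b^2 - 74*b + 28) - 72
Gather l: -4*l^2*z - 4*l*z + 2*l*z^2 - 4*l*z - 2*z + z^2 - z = -4*l^2*z + l*(2*z^2 - 8*z) + z^2 - 3*z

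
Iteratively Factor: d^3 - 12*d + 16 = (d - 2)*(d^2 + 2*d - 8) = (d - 2)^2*(d + 4)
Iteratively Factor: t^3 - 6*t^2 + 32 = (t - 4)*(t^2 - 2*t - 8) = (t - 4)^2*(t + 2)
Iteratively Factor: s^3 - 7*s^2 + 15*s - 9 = (s - 3)*(s^2 - 4*s + 3) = (s - 3)*(s - 1)*(s - 3)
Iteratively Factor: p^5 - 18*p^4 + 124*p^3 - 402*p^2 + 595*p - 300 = (p - 3)*(p^4 - 15*p^3 + 79*p^2 - 165*p + 100) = (p - 4)*(p - 3)*(p^3 - 11*p^2 + 35*p - 25) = (p - 5)*(p - 4)*(p - 3)*(p^2 - 6*p + 5) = (p - 5)^2*(p - 4)*(p - 3)*(p - 1)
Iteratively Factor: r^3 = (r)*(r^2) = r^2*(r)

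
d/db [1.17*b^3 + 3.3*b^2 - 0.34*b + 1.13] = 3.51*b^2 + 6.6*b - 0.34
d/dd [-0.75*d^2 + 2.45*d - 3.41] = 2.45 - 1.5*d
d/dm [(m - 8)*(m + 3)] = 2*m - 5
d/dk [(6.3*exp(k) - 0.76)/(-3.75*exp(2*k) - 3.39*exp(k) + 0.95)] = (23.625*exp(2*k) - 5.7*exp(k) + 3.4086)*exp(k)/(14.0625*exp(4*k) + 25.425*exp(3*k) + 4.3671*exp(2*k) - 6.441*exp(k) + 0.9025)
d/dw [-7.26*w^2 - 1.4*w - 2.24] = -14.52*w - 1.4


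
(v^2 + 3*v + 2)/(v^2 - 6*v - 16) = (v + 1)/(v - 8)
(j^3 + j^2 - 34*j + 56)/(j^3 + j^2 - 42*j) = (j^2 - 6*j + 8)/(j*(j - 6))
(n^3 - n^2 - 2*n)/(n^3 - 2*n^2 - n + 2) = n/(n - 1)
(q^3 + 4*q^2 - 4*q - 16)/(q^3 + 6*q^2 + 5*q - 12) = (q^2 - 4)/(q^2 + 2*q - 3)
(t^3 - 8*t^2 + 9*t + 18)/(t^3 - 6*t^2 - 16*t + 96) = (t^2 - 2*t - 3)/(t^2 - 16)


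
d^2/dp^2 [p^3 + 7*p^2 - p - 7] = 6*p + 14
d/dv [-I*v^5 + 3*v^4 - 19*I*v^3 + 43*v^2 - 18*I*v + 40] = -5*I*v^4 + 12*v^3 - 57*I*v^2 + 86*v - 18*I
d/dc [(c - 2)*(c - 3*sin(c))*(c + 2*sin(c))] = (2 - c)*(c + 2*sin(c))*(3*cos(c) - 1) + (c - 2)*(c - 3*sin(c))*(2*cos(c) + 1) + (c - 3*sin(c))*(c + 2*sin(c))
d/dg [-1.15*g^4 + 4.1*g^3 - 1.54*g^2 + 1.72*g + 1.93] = -4.6*g^3 + 12.3*g^2 - 3.08*g + 1.72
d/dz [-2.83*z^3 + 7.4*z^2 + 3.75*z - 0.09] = -8.49*z^2 + 14.8*z + 3.75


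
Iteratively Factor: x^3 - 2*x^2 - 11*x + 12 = (x + 3)*(x^2 - 5*x + 4) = (x - 4)*(x + 3)*(x - 1)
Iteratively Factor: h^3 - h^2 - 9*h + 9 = (h + 3)*(h^2 - 4*h + 3) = (h - 3)*(h + 3)*(h - 1)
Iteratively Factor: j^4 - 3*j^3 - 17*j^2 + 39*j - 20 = (j - 1)*(j^3 - 2*j^2 - 19*j + 20) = (j - 1)^2*(j^2 - j - 20) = (j - 1)^2*(j + 4)*(j - 5)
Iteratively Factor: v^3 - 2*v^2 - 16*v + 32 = (v - 2)*(v^2 - 16) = (v - 4)*(v - 2)*(v + 4)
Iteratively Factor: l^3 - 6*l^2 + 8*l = (l - 4)*(l^2 - 2*l) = (l - 4)*(l - 2)*(l)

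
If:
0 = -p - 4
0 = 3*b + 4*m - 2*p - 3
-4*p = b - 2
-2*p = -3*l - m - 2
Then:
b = 18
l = 19/12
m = -59/4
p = -4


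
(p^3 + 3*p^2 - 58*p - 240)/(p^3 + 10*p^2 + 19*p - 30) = (p - 8)/(p - 1)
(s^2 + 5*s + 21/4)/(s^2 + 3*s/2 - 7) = (s + 3/2)/(s - 2)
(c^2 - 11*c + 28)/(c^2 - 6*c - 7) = (c - 4)/(c + 1)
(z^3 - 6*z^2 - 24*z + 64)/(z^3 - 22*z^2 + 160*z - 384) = (z^2 + 2*z - 8)/(z^2 - 14*z + 48)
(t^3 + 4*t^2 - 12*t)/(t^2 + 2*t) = (t^2 + 4*t - 12)/(t + 2)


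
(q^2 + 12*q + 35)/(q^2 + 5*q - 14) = (q + 5)/(q - 2)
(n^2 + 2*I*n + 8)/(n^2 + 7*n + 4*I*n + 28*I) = (n - 2*I)/(n + 7)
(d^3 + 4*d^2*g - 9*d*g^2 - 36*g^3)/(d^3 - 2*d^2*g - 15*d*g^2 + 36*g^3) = (d + 3*g)/(d - 3*g)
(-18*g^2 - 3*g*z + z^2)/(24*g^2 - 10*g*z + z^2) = (3*g + z)/(-4*g + z)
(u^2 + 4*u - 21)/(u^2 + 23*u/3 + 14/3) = 3*(u - 3)/(3*u + 2)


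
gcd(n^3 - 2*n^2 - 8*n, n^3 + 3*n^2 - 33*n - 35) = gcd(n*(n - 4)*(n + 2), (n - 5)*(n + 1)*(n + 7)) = 1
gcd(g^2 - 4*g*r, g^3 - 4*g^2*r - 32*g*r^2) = g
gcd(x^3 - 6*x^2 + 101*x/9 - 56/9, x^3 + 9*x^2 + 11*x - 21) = x - 1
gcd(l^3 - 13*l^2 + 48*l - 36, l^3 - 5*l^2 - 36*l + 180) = l - 6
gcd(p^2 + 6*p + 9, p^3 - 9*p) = p + 3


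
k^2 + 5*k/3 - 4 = (k - 4/3)*(k + 3)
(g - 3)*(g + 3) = g^2 - 9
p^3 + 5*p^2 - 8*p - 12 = (p - 2)*(p + 1)*(p + 6)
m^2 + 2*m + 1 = (m + 1)^2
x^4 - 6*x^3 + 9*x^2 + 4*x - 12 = (x - 3)*(x - 2)^2*(x + 1)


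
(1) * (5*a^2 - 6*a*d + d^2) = 5*a^2 - 6*a*d + d^2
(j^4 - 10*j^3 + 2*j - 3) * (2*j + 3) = 2*j^5 - 17*j^4 - 30*j^3 + 4*j^2 - 9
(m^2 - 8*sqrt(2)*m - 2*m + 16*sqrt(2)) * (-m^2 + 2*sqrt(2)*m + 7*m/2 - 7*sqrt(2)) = -m^4 + 11*m^3/2 + 10*sqrt(2)*m^3 - 55*sqrt(2)*m^2 - 39*m^2 + 70*sqrt(2)*m + 176*m - 224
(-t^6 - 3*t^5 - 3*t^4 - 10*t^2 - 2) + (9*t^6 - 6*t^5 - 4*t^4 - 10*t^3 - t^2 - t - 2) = 8*t^6 - 9*t^5 - 7*t^4 - 10*t^3 - 11*t^2 - t - 4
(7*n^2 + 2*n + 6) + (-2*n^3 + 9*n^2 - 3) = -2*n^3 + 16*n^2 + 2*n + 3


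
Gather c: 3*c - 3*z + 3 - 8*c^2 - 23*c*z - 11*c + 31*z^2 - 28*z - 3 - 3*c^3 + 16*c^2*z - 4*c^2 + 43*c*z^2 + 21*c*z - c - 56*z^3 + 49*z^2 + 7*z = -3*c^3 + c^2*(16*z - 12) + c*(43*z^2 - 2*z - 9) - 56*z^3 + 80*z^2 - 24*z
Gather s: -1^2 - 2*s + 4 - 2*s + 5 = 8 - 4*s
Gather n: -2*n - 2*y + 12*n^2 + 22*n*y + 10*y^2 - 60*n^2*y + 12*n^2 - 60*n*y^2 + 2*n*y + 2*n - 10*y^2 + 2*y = n^2*(24 - 60*y) + n*(-60*y^2 + 24*y)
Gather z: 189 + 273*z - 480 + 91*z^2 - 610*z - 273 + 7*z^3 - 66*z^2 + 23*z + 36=7*z^3 + 25*z^2 - 314*z - 528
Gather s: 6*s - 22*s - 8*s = -24*s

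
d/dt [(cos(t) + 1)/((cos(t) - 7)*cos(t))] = (sin(t) - 7*sin(t)/cos(t)^2 + 2*tan(t))/(cos(t) - 7)^2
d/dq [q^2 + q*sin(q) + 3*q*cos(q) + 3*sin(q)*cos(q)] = -3*q*sin(q) + q*cos(q) + 2*q + sin(q) + 3*cos(q) + 3*cos(2*q)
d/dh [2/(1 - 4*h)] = 8/(4*h - 1)^2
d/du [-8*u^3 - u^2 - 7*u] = -24*u^2 - 2*u - 7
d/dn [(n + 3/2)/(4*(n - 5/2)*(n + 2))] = (-4*n^2 - 12*n - 17)/(4*(4*n^4 - 4*n^3 - 39*n^2 + 20*n + 100))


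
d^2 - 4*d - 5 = (d - 5)*(d + 1)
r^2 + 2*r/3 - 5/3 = (r - 1)*(r + 5/3)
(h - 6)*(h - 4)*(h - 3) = h^3 - 13*h^2 + 54*h - 72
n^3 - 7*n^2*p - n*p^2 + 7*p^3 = (n - 7*p)*(n - p)*(n + p)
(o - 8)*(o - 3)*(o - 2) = o^3 - 13*o^2 + 46*o - 48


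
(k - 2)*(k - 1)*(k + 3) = k^3 - 7*k + 6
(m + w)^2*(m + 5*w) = m^3 + 7*m^2*w + 11*m*w^2 + 5*w^3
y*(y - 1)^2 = y^3 - 2*y^2 + y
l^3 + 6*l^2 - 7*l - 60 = (l - 3)*(l + 4)*(l + 5)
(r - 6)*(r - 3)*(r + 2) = r^3 - 7*r^2 + 36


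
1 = 1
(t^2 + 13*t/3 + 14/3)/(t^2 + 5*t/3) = (3*t^2 + 13*t + 14)/(t*(3*t + 5))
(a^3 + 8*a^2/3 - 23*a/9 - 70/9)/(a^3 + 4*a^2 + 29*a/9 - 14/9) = (3*a - 5)/(3*a - 1)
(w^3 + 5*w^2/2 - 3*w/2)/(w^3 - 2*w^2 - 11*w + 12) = w*(2*w - 1)/(2*(w^2 - 5*w + 4))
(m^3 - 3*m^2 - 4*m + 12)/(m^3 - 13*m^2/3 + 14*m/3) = 3*(m^2 - m - 6)/(m*(3*m - 7))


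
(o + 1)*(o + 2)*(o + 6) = o^3 + 9*o^2 + 20*o + 12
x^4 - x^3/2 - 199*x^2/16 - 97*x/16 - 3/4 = (x - 4)*(x + 1/4)^2*(x + 3)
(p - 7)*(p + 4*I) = p^2 - 7*p + 4*I*p - 28*I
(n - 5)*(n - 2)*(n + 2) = n^3 - 5*n^2 - 4*n + 20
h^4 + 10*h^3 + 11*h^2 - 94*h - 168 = (h - 3)*(h + 2)*(h + 4)*(h + 7)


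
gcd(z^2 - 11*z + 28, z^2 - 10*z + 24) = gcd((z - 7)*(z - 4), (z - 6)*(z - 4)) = z - 4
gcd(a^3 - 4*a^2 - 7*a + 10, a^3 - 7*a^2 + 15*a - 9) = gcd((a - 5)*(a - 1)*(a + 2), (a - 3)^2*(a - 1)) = a - 1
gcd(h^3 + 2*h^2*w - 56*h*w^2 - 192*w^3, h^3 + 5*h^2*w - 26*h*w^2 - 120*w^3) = h^2 + 10*h*w + 24*w^2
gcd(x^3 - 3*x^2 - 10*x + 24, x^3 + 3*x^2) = x + 3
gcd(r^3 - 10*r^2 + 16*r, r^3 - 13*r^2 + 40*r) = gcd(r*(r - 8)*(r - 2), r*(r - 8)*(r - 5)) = r^2 - 8*r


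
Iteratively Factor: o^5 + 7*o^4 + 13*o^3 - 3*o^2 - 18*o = (o + 3)*(o^4 + 4*o^3 + o^2 - 6*o) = (o + 3)^2*(o^3 + o^2 - 2*o) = (o + 2)*(o + 3)^2*(o^2 - o) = o*(o + 2)*(o + 3)^2*(o - 1)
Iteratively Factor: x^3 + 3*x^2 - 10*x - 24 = (x + 2)*(x^2 + x - 12) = (x - 3)*(x + 2)*(x + 4)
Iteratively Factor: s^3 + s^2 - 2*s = (s - 1)*(s^2 + 2*s) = (s - 1)*(s + 2)*(s)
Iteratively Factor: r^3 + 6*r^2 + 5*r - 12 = (r + 4)*(r^2 + 2*r - 3) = (r - 1)*(r + 4)*(r + 3)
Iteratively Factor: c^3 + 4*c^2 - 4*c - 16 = (c - 2)*(c^2 + 6*c + 8) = (c - 2)*(c + 2)*(c + 4)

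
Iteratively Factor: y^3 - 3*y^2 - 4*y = (y - 4)*(y^2 + y) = (y - 4)*(y + 1)*(y)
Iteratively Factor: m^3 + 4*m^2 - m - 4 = (m + 4)*(m^2 - 1) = (m - 1)*(m + 4)*(m + 1)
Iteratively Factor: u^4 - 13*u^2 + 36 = (u + 3)*(u^3 - 3*u^2 - 4*u + 12) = (u + 2)*(u + 3)*(u^2 - 5*u + 6) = (u - 2)*(u + 2)*(u + 3)*(u - 3)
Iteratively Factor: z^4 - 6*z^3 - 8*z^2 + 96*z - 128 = (z - 4)*(z^3 - 2*z^2 - 16*z + 32) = (z - 4)^2*(z^2 + 2*z - 8) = (z - 4)^2*(z - 2)*(z + 4)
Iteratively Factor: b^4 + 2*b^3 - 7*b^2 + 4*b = (b - 1)*(b^3 + 3*b^2 - 4*b) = b*(b - 1)*(b^2 + 3*b - 4) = b*(b - 1)*(b + 4)*(b - 1)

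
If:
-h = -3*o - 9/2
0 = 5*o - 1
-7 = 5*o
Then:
No Solution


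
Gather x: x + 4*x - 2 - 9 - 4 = 5*x - 15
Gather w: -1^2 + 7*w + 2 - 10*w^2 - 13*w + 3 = -10*w^2 - 6*w + 4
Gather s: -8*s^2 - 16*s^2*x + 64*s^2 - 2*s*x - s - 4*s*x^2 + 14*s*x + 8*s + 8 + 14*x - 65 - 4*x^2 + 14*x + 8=s^2*(56 - 16*x) + s*(-4*x^2 + 12*x + 7) - 4*x^2 + 28*x - 49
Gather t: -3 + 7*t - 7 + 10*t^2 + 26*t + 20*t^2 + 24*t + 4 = 30*t^2 + 57*t - 6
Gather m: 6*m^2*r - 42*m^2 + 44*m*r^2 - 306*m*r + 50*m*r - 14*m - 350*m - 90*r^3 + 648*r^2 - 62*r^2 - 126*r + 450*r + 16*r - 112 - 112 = m^2*(6*r - 42) + m*(44*r^2 - 256*r - 364) - 90*r^3 + 586*r^2 + 340*r - 224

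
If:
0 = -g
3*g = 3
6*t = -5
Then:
No Solution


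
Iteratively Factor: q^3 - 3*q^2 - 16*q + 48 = (q - 4)*(q^2 + q - 12) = (q - 4)*(q - 3)*(q + 4)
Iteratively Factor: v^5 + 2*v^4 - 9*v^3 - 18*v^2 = (v - 3)*(v^4 + 5*v^3 + 6*v^2) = (v - 3)*(v + 3)*(v^3 + 2*v^2) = v*(v - 3)*(v + 3)*(v^2 + 2*v) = v^2*(v - 3)*(v + 3)*(v + 2)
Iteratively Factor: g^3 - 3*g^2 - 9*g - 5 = (g + 1)*(g^2 - 4*g - 5) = (g - 5)*(g + 1)*(g + 1)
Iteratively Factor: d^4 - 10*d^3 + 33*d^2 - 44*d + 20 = (d - 2)*(d^3 - 8*d^2 + 17*d - 10) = (d - 2)^2*(d^2 - 6*d + 5) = (d - 2)^2*(d - 1)*(d - 5)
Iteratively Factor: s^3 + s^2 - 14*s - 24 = (s - 4)*(s^2 + 5*s + 6) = (s - 4)*(s + 3)*(s + 2)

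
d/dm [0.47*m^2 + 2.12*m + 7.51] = 0.94*m + 2.12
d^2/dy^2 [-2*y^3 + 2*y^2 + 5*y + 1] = 4 - 12*y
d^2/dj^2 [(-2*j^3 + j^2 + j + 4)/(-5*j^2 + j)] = 8*(-7*j^3 - 75*j^2 + 15*j - 1)/(j^3*(125*j^3 - 75*j^2 + 15*j - 1))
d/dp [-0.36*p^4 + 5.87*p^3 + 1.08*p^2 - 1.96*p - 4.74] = -1.44*p^3 + 17.61*p^2 + 2.16*p - 1.96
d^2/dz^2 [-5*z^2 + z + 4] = -10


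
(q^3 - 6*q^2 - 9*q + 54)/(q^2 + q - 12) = (q^2 - 3*q - 18)/(q + 4)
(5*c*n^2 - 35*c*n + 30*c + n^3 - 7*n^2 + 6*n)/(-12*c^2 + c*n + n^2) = (5*c*n^2 - 35*c*n + 30*c + n^3 - 7*n^2 + 6*n)/(-12*c^2 + c*n + n^2)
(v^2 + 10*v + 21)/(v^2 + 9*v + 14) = (v + 3)/(v + 2)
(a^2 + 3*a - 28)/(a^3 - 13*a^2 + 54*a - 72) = (a + 7)/(a^2 - 9*a + 18)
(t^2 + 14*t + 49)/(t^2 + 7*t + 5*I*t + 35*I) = (t + 7)/(t + 5*I)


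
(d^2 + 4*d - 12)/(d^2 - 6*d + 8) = (d + 6)/(d - 4)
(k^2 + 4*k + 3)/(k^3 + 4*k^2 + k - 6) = (k + 1)/(k^2 + k - 2)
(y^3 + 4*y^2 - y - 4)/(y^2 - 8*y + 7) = (y^2 + 5*y + 4)/(y - 7)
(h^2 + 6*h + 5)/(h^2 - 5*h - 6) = (h + 5)/(h - 6)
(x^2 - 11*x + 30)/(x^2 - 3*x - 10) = (x - 6)/(x + 2)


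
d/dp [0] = 0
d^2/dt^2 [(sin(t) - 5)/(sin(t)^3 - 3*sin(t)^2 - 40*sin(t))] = 2*(-2*sin(t)^4 + 27*sin(t)^3 - 164*sin(t)^2 - 89*sin(t) + 1069 + 4465/sin(t) - 1800/sin(t)^2 - 8000/sin(t)^3)/((sin(t) - 8)^3*(sin(t) + 5)^3)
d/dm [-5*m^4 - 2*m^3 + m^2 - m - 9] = -20*m^3 - 6*m^2 + 2*m - 1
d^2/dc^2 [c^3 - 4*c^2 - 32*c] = 6*c - 8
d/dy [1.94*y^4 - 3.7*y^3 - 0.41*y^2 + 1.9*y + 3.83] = 7.76*y^3 - 11.1*y^2 - 0.82*y + 1.9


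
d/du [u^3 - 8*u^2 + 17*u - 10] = 3*u^2 - 16*u + 17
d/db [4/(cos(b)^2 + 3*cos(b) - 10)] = 4*(2*cos(b) + 3)*sin(b)/(cos(b)^2 + 3*cos(b) - 10)^2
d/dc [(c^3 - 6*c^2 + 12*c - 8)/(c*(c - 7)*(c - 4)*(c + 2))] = (-c^6 + 12*c^5 - 84*c^4 + 360*c^3 - 624*c^2 + 96*c + 448)/(c^2*(c^6 - 18*c^5 + 93*c^4 + 4*c^3 - 972*c^2 + 672*c + 3136))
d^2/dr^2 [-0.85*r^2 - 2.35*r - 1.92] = -1.70000000000000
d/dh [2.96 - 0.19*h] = -0.190000000000000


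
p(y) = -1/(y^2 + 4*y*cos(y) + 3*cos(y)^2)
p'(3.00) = 325.36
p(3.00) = -16.57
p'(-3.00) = -0.02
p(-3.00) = -0.04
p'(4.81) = 0.05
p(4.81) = -0.04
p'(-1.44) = -3.87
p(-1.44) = -0.73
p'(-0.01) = 0.46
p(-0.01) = -0.34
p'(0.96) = -0.10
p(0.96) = -0.24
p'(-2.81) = -0.03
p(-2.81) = -0.05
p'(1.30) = -0.27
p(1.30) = -0.30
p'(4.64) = 0.07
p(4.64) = -0.05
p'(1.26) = -0.24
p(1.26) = -0.29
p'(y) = -(4*y*sin(y) - 2*y + 6*sin(y)*cos(y) - 4*cos(y))/(y^2 + 4*y*cos(y) + 3*cos(y)^2)^2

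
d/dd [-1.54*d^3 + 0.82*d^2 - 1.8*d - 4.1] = -4.62*d^2 + 1.64*d - 1.8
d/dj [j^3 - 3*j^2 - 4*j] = 3*j^2 - 6*j - 4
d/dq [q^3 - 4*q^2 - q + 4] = 3*q^2 - 8*q - 1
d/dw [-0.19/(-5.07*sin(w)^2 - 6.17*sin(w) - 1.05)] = -(1.9266*sin(w) + 1.1723)*cos(w)/(5.07*sin(w)^2 + 6.17*sin(w) + 1.05)^2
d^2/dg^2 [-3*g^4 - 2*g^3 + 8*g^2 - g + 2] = -36*g^2 - 12*g + 16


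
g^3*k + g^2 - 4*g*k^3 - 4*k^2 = (g - 2*k)*(g + 2*k)*(g*k + 1)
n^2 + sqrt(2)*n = n*(n + sqrt(2))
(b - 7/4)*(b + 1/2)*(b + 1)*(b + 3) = b^4 + 11*b^3/4 - 23*b^2/8 - 29*b/4 - 21/8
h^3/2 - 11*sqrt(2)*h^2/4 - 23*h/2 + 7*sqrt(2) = (h/2 + sqrt(2))*(h - 7*sqrt(2))*(h - sqrt(2)/2)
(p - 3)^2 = p^2 - 6*p + 9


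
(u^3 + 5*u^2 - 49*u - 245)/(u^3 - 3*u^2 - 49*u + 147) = (u + 5)/(u - 3)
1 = 1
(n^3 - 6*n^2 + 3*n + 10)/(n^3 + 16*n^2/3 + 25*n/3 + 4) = 3*(n^2 - 7*n + 10)/(3*n^2 + 13*n + 12)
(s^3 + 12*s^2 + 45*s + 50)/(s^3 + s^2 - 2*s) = (s^2 + 10*s + 25)/(s*(s - 1))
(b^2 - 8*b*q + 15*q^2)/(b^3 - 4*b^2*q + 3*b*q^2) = (-b + 5*q)/(b*(-b + q))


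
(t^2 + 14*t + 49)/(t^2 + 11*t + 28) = (t + 7)/(t + 4)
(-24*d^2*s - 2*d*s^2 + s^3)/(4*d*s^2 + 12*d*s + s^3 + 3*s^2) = (-6*d + s)/(s + 3)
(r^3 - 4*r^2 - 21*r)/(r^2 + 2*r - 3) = r*(r - 7)/(r - 1)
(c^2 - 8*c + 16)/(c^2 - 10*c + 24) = (c - 4)/(c - 6)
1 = 1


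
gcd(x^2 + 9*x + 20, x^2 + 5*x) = x + 5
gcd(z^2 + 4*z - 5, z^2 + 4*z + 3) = 1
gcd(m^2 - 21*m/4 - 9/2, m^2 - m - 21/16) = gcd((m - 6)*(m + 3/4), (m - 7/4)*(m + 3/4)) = m + 3/4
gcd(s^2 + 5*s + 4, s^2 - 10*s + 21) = 1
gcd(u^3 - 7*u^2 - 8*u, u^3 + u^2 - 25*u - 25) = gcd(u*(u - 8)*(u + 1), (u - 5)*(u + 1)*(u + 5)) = u + 1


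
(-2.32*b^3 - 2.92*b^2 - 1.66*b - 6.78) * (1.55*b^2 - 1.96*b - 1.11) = -3.596*b^5 + 0.0211999999999994*b^4 + 5.7254*b^3 - 4.0142*b^2 + 15.1314*b + 7.5258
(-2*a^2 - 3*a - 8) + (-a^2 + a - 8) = -3*a^2 - 2*a - 16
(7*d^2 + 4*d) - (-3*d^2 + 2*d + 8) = 10*d^2 + 2*d - 8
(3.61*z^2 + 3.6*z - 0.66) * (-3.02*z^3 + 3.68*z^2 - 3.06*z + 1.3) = -10.9022*z^5 + 2.4128*z^4 + 4.1946*z^3 - 8.7518*z^2 + 6.6996*z - 0.858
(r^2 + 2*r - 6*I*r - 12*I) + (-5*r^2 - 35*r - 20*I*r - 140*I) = -4*r^2 - 33*r - 26*I*r - 152*I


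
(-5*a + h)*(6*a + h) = -30*a^2 + a*h + h^2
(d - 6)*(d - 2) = d^2 - 8*d + 12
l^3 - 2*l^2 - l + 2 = (l - 2)*(l - 1)*(l + 1)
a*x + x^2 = x*(a + x)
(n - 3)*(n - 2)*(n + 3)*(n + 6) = n^4 + 4*n^3 - 21*n^2 - 36*n + 108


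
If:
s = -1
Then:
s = -1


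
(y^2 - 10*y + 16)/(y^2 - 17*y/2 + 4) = 2*(y - 2)/(2*y - 1)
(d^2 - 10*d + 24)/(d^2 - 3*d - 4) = (d - 6)/(d + 1)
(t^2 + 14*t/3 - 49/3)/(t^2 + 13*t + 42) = (t - 7/3)/(t + 6)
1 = 1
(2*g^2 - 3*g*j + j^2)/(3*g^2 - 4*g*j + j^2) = (2*g - j)/(3*g - j)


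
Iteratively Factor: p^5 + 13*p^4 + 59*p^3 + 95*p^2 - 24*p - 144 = (p + 3)*(p^4 + 10*p^3 + 29*p^2 + 8*p - 48) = (p + 3)^2*(p^3 + 7*p^2 + 8*p - 16) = (p + 3)^2*(p + 4)*(p^2 + 3*p - 4) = (p - 1)*(p + 3)^2*(p + 4)*(p + 4)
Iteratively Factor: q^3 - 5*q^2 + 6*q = (q - 2)*(q^2 - 3*q) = (q - 3)*(q - 2)*(q)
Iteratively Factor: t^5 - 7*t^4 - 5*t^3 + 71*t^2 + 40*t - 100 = (t - 1)*(t^4 - 6*t^3 - 11*t^2 + 60*t + 100) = (t - 5)*(t - 1)*(t^3 - t^2 - 16*t - 20) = (t - 5)*(t - 1)*(t + 2)*(t^2 - 3*t - 10) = (t - 5)*(t - 1)*(t + 2)^2*(t - 5)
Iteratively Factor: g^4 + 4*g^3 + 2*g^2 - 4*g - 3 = (g + 1)*(g^3 + 3*g^2 - g - 3) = (g + 1)^2*(g^2 + 2*g - 3) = (g - 1)*(g + 1)^2*(g + 3)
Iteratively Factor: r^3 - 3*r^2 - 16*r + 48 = (r + 4)*(r^2 - 7*r + 12) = (r - 4)*(r + 4)*(r - 3)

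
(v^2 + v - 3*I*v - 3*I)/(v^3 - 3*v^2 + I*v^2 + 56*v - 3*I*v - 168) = (v^2 + v*(1 - 3*I) - 3*I)/(v^3 + v^2*(-3 + I) + v*(56 - 3*I) - 168)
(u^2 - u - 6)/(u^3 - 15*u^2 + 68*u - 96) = (u + 2)/(u^2 - 12*u + 32)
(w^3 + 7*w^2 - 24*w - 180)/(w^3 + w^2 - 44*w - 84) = (w^2 + w - 30)/(w^2 - 5*w - 14)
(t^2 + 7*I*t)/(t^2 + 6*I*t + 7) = t/(t - I)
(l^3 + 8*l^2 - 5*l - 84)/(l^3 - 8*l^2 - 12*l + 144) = (l^2 + 4*l - 21)/(l^2 - 12*l + 36)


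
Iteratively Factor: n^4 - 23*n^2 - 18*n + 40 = (n + 2)*(n^3 - 2*n^2 - 19*n + 20) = (n - 1)*(n + 2)*(n^2 - n - 20) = (n - 5)*(n - 1)*(n + 2)*(n + 4)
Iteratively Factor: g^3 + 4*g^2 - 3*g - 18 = (g - 2)*(g^2 + 6*g + 9) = (g - 2)*(g + 3)*(g + 3)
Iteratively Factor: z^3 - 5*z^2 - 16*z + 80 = (z + 4)*(z^2 - 9*z + 20) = (z - 5)*(z + 4)*(z - 4)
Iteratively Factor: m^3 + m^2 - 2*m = (m)*(m^2 + m - 2) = m*(m + 2)*(m - 1)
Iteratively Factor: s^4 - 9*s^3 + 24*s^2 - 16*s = (s - 4)*(s^3 - 5*s^2 + 4*s) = (s - 4)^2*(s^2 - s) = s*(s - 4)^2*(s - 1)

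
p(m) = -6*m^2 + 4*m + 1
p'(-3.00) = 40.00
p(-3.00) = -65.00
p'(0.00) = 4.00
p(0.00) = 1.00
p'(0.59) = -3.08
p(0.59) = 1.27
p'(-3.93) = 51.16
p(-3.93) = -107.39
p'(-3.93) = 51.16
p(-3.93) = -107.39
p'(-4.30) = 55.60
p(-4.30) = -127.14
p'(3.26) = -35.12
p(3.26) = -49.73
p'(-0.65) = 11.80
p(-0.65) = -4.14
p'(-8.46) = 105.52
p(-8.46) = -462.27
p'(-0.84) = 14.08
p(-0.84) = -6.59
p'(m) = 4 - 12*m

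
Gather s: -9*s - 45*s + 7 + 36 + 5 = 48 - 54*s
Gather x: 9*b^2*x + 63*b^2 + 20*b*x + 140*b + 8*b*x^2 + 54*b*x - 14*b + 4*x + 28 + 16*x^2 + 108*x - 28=63*b^2 + 126*b + x^2*(8*b + 16) + x*(9*b^2 + 74*b + 112)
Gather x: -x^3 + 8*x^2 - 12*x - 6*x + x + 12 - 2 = -x^3 + 8*x^2 - 17*x + 10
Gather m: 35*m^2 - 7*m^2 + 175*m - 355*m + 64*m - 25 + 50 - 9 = 28*m^2 - 116*m + 16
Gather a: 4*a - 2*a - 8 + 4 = 2*a - 4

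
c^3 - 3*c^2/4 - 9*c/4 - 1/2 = (c - 2)*(c + 1/4)*(c + 1)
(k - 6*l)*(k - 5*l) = k^2 - 11*k*l + 30*l^2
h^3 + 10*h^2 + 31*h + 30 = (h + 2)*(h + 3)*(h + 5)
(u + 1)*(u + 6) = u^2 + 7*u + 6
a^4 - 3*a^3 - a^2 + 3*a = a*(a - 3)*(a - 1)*(a + 1)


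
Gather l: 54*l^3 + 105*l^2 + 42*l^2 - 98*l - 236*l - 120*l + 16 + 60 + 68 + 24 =54*l^3 + 147*l^2 - 454*l + 168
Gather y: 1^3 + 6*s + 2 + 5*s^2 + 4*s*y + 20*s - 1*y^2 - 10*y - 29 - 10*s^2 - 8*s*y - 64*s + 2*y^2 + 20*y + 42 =-5*s^2 - 38*s + y^2 + y*(10 - 4*s) + 16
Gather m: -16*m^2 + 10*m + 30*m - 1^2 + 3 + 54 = -16*m^2 + 40*m + 56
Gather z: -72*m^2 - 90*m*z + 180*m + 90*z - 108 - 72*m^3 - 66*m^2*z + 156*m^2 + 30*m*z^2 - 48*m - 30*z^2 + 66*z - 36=-72*m^3 + 84*m^2 + 132*m + z^2*(30*m - 30) + z*(-66*m^2 - 90*m + 156) - 144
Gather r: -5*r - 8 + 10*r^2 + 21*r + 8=10*r^2 + 16*r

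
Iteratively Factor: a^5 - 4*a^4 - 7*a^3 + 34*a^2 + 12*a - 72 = (a + 2)*(a^4 - 6*a^3 + 5*a^2 + 24*a - 36) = (a - 2)*(a + 2)*(a^3 - 4*a^2 - 3*a + 18) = (a - 3)*(a - 2)*(a + 2)*(a^2 - a - 6) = (a - 3)^2*(a - 2)*(a + 2)*(a + 2)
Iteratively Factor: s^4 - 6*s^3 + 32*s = (s)*(s^3 - 6*s^2 + 32) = s*(s - 4)*(s^2 - 2*s - 8) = s*(s - 4)*(s + 2)*(s - 4)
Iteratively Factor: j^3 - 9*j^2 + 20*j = (j - 4)*(j^2 - 5*j) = j*(j - 4)*(j - 5)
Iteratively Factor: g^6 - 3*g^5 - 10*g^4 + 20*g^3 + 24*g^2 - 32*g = (g - 2)*(g^5 - g^4 - 12*g^3 - 4*g^2 + 16*g) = (g - 2)*(g - 1)*(g^4 - 12*g^2 - 16*g) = (g - 4)*(g - 2)*(g - 1)*(g^3 + 4*g^2 + 4*g) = (g - 4)*(g - 2)*(g - 1)*(g + 2)*(g^2 + 2*g) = g*(g - 4)*(g - 2)*(g - 1)*(g + 2)*(g + 2)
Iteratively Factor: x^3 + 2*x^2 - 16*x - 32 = (x - 4)*(x^2 + 6*x + 8) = (x - 4)*(x + 2)*(x + 4)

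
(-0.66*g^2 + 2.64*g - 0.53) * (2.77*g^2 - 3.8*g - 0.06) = -1.8282*g^4 + 9.8208*g^3 - 11.4605*g^2 + 1.8556*g + 0.0318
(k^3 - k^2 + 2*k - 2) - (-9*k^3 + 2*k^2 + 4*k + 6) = 10*k^3 - 3*k^2 - 2*k - 8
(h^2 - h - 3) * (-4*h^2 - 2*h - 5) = -4*h^4 + 2*h^3 + 9*h^2 + 11*h + 15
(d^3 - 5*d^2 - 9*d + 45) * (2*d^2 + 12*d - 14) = 2*d^5 + 2*d^4 - 92*d^3 + 52*d^2 + 666*d - 630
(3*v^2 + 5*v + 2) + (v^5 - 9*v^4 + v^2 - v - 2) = v^5 - 9*v^4 + 4*v^2 + 4*v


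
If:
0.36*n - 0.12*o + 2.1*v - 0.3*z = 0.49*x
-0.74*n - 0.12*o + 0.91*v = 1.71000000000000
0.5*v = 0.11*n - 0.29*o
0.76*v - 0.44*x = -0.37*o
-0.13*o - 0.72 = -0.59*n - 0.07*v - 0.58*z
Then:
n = -1.54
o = -1.36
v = 0.45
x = -0.37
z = 2.45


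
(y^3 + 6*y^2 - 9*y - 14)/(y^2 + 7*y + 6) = (y^2 + 5*y - 14)/(y + 6)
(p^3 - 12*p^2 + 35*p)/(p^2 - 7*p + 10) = p*(p - 7)/(p - 2)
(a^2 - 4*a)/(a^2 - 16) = a/(a + 4)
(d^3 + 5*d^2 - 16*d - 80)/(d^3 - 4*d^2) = 1 + 9/d + 20/d^2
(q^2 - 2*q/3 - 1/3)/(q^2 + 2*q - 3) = (q + 1/3)/(q + 3)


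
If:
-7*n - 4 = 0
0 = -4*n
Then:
No Solution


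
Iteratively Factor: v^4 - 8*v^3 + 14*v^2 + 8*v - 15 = (v - 5)*(v^3 - 3*v^2 - v + 3) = (v - 5)*(v + 1)*(v^2 - 4*v + 3) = (v - 5)*(v - 3)*(v + 1)*(v - 1)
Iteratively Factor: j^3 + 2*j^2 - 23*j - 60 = (j - 5)*(j^2 + 7*j + 12) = (j - 5)*(j + 3)*(j + 4)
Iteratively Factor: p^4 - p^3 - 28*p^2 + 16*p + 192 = (p - 4)*(p^3 + 3*p^2 - 16*p - 48) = (p - 4)*(p + 4)*(p^2 - p - 12) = (p - 4)*(p + 3)*(p + 4)*(p - 4)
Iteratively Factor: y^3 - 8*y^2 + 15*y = (y)*(y^2 - 8*y + 15) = y*(y - 3)*(y - 5)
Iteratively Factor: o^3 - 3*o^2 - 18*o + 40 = (o + 4)*(o^2 - 7*o + 10) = (o - 2)*(o + 4)*(o - 5)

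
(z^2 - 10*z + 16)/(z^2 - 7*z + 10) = (z - 8)/(z - 5)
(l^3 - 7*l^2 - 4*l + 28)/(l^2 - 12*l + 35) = (l^2 - 4)/(l - 5)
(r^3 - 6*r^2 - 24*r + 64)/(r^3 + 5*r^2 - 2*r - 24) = (r - 8)/(r + 3)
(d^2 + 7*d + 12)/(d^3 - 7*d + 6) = (d + 4)/(d^2 - 3*d + 2)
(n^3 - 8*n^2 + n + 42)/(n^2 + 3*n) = (n^3 - 8*n^2 + n + 42)/(n*(n + 3))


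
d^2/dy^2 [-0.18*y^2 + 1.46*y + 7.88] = -0.360000000000000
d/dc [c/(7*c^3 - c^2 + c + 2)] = (7*c^3 - c^2 - c*(21*c^2 - 2*c + 1) + c + 2)/(7*c^3 - c^2 + c + 2)^2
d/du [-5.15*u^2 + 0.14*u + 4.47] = 0.14 - 10.3*u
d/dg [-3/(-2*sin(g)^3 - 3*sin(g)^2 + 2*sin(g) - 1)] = 6*(-6*sin(2*g) + cos(g) + 3*cos(3*g))/(-sin(g) - sin(3*g) - 3*cos(2*g) + 5)^2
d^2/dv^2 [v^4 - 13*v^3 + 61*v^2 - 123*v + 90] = 12*v^2 - 78*v + 122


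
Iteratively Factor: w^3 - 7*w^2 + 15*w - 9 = (w - 3)*(w^2 - 4*w + 3) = (w - 3)^2*(w - 1)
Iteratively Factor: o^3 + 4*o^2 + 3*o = (o)*(o^2 + 4*o + 3) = o*(o + 3)*(o + 1)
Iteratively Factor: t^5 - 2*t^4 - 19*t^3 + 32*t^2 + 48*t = (t - 3)*(t^4 + t^3 - 16*t^2 - 16*t) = (t - 4)*(t - 3)*(t^3 + 5*t^2 + 4*t) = (t - 4)*(t - 3)*(t + 1)*(t^2 + 4*t) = (t - 4)*(t - 3)*(t + 1)*(t + 4)*(t)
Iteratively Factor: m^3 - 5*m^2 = (m)*(m^2 - 5*m) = m*(m - 5)*(m)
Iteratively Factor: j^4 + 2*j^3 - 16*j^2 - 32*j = (j + 2)*(j^3 - 16*j) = (j - 4)*(j + 2)*(j^2 + 4*j) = j*(j - 4)*(j + 2)*(j + 4)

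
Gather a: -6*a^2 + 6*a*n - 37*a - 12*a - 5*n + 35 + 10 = -6*a^2 + a*(6*n - 49) - 5*n + 45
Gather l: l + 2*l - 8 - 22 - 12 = 3*l - 42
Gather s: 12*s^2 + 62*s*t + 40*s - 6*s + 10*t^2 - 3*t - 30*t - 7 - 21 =12*s^2 + s*(62*t + 34) + 10*t^2 - 33*t - 28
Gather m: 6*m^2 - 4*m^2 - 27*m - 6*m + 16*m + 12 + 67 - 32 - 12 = 2*m^2 - 17*m + 35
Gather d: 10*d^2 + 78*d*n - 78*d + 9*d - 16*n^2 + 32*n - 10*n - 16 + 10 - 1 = 10*d^2 + d*(78*n - 69) - 16*n^2 + 22*n - 7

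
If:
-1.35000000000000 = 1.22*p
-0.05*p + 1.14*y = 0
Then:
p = -1.11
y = -0.05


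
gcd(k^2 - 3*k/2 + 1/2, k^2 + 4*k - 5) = k - 1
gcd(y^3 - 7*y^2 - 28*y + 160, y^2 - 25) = y + 5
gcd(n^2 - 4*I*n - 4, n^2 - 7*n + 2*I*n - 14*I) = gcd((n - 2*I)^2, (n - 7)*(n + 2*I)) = 1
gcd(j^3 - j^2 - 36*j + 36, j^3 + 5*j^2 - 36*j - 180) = j^2 - 36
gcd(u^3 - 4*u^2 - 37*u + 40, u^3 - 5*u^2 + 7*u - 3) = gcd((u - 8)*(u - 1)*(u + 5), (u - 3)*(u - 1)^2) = u - 1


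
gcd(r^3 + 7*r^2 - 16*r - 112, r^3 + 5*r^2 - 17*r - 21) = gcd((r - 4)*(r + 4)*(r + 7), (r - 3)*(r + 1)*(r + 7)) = r + 7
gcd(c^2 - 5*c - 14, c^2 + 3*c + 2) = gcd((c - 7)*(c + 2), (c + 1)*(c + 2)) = c + 2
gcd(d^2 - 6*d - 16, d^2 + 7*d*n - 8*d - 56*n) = d - 8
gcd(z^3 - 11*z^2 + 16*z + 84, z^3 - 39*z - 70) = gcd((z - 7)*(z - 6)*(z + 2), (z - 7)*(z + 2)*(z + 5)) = z^2 - 5*z - 14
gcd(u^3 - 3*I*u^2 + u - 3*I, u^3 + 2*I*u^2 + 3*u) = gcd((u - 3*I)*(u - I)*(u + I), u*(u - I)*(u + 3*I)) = u - I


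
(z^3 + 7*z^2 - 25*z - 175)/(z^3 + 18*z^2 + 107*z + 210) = (z - 5)/(z + 6)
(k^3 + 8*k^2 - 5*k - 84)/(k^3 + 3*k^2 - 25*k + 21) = (k + 4)/(k - 1)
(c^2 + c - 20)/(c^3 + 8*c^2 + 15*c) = (c - 4)/(c*(c + 3))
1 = 1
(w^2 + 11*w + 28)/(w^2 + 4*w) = (w + 7)/w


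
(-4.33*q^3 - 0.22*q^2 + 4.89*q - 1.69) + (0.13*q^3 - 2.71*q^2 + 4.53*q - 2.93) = -4.2*q^3 - 2.93*q^2 + 9.42*q - 4.62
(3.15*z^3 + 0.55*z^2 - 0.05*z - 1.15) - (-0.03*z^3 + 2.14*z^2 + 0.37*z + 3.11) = 3.18*z^3 - 1.59*z^2 - 0.42*z - 4.26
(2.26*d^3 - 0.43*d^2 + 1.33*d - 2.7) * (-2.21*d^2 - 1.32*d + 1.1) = -4.9946*d^5 - 2.0329*d^4 + 0.1143*d^3 + 3.7384*d^2 + 5.027*d - 2.97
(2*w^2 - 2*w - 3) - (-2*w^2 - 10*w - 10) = 4*w^2 + 8*w + 7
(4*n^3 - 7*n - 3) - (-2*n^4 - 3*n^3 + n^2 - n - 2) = 2*n^4 + 7*n^3 - n^2 - 6*n - 1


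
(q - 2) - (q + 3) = -5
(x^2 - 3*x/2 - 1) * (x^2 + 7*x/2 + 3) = x^4 + 2*x^3 - 13*x^2/4 - 8*x - 3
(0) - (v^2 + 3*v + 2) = -v^2 - 3*v - 2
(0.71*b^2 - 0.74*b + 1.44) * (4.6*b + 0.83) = 3.266*b^3 - 2.8147*b^2 + 6.0098*b + 1.1952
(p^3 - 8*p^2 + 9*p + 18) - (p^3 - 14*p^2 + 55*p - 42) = 6*p^2 - 46*p + 60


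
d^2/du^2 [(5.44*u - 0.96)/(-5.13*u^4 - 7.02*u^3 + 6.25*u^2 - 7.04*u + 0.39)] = (-1717.967232*u^7 - 2629.252224*u^6 + 475.170624000001*u^5 + 2624.550336*u^4 - 640.215488*u^3 + 353.988288*u^2 - 158.110272*u + 60.606144)/(135.005697*u^12 + 554.233914*u^11 + 264.983481*u^10 - 448.711164*u^9 + 1167.545826*u^8 + 424.868814*u^7 - 1317.299419*u^6 + 1886.925228*u^5 - 1088.286978*u^4 + 455.07689*u^3 - 60.838947*u^2 + 3.212352*u - 0.059319)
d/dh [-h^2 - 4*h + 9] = -2*h - 4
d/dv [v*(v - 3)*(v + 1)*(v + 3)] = 4*v^3 + 3*v^2 - 18*v - 9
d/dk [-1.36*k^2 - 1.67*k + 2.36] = -2.72*k - 1.67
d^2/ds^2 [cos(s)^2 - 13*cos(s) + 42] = 13*cos(s) - 2*cos(2*s)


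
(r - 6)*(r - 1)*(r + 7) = r^3 - 43*r + 42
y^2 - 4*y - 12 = (y - 6)*(y + 2)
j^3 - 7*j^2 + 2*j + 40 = (j - 5)*(j - 4)*(j + 2)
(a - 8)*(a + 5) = a^2 - 3*a - 40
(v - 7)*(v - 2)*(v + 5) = v^3 - 4*v^2 - 31*v + 70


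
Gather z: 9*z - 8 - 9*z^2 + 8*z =-9*z^2 + 17*z - 8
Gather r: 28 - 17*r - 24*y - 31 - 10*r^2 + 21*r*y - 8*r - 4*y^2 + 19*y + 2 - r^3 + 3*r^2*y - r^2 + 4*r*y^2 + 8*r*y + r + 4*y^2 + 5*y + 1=-r^3 + r^2*(3*y - 11) + r*(4*y^2 + 29*y - 24)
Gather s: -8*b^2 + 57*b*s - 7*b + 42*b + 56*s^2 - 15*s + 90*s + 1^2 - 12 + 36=-8*b^2 + 35*b + 56*s^2 + s*(57*b + 75) + 25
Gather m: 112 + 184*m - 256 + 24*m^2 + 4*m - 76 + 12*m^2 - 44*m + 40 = 36*m^2 + 144*m - 180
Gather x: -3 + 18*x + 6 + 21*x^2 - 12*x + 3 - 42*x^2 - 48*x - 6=-21*x^2 - 42*x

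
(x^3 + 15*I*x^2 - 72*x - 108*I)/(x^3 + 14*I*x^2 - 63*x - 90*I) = (x + 6*I)/(x + 5*I)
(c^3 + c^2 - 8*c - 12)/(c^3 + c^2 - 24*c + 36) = (c^2 + 4*c + 4)/(c^2 + 4*c - 12)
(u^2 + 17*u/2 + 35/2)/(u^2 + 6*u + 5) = (u + 7/2)/(u + 1)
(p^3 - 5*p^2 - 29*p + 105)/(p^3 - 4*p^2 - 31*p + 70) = (p - 3)/(p - 2)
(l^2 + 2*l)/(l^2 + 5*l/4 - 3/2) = 4*l/(4*l - 3)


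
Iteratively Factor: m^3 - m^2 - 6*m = (m)*(m^2 - m - 6) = m*(m - 3)*(m + 2)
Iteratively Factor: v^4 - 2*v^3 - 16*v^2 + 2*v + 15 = (v - 1)*(v^3 - v^2 - 17*v - 15) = (v - 1)*(v + 1)*(v^2 - 2*v - 15) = (v - 5)*(v - 1)*(v + 1)*(v + 3)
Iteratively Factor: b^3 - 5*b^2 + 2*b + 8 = (b + 1)*(b^2 - 6*b + 8) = (b - 2)*(b + 1)*(b - 4)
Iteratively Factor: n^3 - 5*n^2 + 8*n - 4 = (n - 2)*(n^2 - 3*n + 2) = (n - 2)*(n - 1)*(n - 2)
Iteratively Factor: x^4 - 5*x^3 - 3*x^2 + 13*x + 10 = (x + 1)*(x^3 - 6*x^2 + 3*x + 10) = (x - 2)*(x + 1)*(x^2 - 4*x - 5) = (x - 2)*(x + 1)^2*(x - 5)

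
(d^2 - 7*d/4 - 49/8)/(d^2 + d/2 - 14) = (d + 7/4)/(d + 4)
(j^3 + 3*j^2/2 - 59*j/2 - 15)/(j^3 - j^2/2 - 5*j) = (-2*j^3 - 3*j^2 + 59*j + 30)/(j*(-2*j^2 + j + 10))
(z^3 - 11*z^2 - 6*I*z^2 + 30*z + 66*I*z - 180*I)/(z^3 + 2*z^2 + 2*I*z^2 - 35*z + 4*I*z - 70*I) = (z^2 - 6*z*(1 + I) + 36*I)/(z^2 + z*(7 + 2*I) + 14*I)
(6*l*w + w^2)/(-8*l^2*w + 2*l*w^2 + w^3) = (6*l + w)/(-8*l^2 + 2*l*w + w^2)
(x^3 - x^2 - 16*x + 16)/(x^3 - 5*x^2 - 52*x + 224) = (x^2 + 3*x - 4)/(x^2 - x - 56)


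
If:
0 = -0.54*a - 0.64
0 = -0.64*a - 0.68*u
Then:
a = -1.19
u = 1.12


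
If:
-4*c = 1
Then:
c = -1/4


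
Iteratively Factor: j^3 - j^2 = (j)*(j^2 - j) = j*(j - 1)*(j)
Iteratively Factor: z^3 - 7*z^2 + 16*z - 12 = (z - 3)*(z^2 - 4*z + 4) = (z - 3)*(z - 2)*(z - 2)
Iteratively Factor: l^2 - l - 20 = (l + 4)*(l - 5)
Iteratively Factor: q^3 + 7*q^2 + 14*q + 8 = (q + 1)*(q^2 + 6*q + 8) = (q + 1)*(q + 4)*(q + 2)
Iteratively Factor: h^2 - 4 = (h + 2)*(h - 2)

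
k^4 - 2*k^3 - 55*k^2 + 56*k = k*(k - 8)*(k - 1)*(k + 7)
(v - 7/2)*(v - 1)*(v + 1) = v^3 - 7*v^2/2 - v + 7/2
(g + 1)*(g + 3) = g^2 + 4*g + 3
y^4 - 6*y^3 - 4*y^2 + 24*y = y*(y - 6)*(y - 2)*(y + 2)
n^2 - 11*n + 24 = (n - 8)*(n - 3)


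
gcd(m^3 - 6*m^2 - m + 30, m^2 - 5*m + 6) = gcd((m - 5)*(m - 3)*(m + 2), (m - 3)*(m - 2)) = m - 3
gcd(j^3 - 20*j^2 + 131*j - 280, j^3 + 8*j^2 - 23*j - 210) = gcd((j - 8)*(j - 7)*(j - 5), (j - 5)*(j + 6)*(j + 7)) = j - 5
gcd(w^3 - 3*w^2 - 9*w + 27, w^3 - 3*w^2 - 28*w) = 1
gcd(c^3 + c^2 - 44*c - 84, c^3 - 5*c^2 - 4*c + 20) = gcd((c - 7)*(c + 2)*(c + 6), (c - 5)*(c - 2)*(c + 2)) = c + 2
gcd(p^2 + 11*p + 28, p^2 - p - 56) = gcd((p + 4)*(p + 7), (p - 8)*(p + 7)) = p + 7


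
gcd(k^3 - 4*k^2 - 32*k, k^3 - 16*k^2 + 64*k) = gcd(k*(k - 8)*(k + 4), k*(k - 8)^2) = k^2 - 8*k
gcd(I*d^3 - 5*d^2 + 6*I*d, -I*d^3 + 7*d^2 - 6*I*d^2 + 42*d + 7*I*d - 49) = 1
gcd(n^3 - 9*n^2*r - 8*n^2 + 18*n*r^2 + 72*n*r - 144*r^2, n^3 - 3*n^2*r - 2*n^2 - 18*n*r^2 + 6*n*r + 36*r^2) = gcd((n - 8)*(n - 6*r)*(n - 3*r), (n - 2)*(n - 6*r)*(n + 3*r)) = -n + 6*r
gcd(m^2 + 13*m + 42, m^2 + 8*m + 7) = m + 7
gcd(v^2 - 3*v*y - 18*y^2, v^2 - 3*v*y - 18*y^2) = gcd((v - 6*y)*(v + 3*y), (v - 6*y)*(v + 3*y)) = -v^2 + 3*v*y + 18*y^2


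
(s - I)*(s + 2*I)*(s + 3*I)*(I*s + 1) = I*s^4 - 3*s^3 + 3*I*s^2 - 7*s + 6*I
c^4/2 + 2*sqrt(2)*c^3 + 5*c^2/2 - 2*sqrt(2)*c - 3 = (c - 1)*(c + 3*sqrt(2))*(sqrt(2)*c/2 + 1)*(sqrt(2)*c/2 + sqrt(2)/2)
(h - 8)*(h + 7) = h^2 - h - 56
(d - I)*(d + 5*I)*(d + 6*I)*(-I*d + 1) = -I*d^4 + 11*d^3 + 29*I*d^2 + 11*d + 30*I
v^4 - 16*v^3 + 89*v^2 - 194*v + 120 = (v - 6)*(v - 5)*(v - 4)*(v - 1)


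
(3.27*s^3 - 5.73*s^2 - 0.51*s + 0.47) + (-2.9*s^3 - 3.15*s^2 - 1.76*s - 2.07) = 0.37*s^3 - 8.88*s^2 - 2.27*s - 1.6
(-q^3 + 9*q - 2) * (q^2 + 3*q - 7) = -q^5 - 3*q^4 + 16*q^3 + 25*q^2 - 69*q + 14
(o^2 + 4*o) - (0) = o^2 + 4*o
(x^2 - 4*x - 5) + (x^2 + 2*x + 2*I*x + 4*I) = 2*x^2 - 2*x + 2*I*x - 5 + 4*I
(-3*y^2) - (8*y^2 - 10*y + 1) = -11*y^2 + 10*y - 1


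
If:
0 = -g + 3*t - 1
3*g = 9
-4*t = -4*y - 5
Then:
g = 3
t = 4/3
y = 1/12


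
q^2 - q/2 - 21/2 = (q - 7/2)*(q + 3)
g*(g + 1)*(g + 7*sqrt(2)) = g^3 + g^2 + 7*sqrt(2)*g^2 + 7*sqrt(2)*g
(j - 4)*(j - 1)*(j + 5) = j^3 - 21*j + 20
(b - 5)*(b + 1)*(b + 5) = b^3 + b^2 - 25*b - 25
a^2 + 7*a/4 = a*(a + 7/4)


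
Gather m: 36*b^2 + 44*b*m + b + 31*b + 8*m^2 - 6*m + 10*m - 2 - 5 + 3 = 36*b^2 + 32*b + 8*m^2 + m*(44*b + 4) - 4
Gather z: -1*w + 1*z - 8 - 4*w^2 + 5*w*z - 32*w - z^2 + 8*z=-4*w^2 - 33*w - z^2 + z*(5*w + 9) - 8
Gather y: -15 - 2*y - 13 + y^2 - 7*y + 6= y^2 - 9*y - 22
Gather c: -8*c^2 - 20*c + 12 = -8*c^2 - 20*c + 12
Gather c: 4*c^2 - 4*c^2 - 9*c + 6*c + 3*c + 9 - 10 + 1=0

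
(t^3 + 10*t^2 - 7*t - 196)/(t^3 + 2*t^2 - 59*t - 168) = (t^2 + 3*t - 28)/(t^2 - 5*t - 24)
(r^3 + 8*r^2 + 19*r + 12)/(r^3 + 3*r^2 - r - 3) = (r + 4)/(r - 1)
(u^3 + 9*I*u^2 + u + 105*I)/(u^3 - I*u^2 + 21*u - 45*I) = (u + 7*I)/(u - 3*I)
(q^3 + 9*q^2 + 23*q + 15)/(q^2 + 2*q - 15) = (q^2 + 4*q + 3)/(q - 3)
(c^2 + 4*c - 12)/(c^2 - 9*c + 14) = (c + 6)/(c - 7)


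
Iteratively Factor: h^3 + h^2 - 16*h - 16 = (h - 4)*(h^2 + 5*h + 4) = (h - 4)*(h + 4)*(h + 1)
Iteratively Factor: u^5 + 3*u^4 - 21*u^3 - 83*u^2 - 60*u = (u + 1)*(u^4 + 2*u^3 - 23*u^2 - 60*u) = u*(u + 1)*(u^3 + 2*u^2 - 23*u - 60) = u*(u + 1)*(u + 4)*(u^2 - 2*u - 15) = u*(u + 1)*(u + 3)*(u + 4)*(u - 5)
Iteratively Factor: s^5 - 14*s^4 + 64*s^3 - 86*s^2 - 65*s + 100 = (s - 5)*(s^4 - 9*s^3 + 19*s^2 + 9*s - 20) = (s - 5)*(s - 1)*(s^3 - 8*s^2 + 11*s + 20) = (s - 5)*(s - 1)*(s + 1)*(s^2 - 9*s + 20) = (s - 5)^2*(s - 1)*(s + 1)*(s - 4)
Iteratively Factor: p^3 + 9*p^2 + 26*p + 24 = (p + 4)*(p^2 + 5*p + 6) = (p + 3)*(p + 4)*(p + 2)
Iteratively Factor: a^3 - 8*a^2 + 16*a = (a - 4)*(a^2 - 4*a) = a*(a - 4)*(a - 4)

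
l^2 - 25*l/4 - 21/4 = (l - 7)*(l + 3/4)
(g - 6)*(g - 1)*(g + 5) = g^3 - 2*g^2 - 29*g + 30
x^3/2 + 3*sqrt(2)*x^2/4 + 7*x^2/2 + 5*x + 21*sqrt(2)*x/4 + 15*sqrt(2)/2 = (x/2 + 1)*(x + 5)*(x + 3*sqrt(2)/2)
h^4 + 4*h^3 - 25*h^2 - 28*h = h*(h - 4)*(h + 1)*(h + 7)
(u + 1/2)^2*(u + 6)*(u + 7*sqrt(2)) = u^4 + 7*u^3 + 7*sqrt(2)*u^3 + 25*u^2/4 + 49*sqrt(2)*u^2 + 3*u/2 + 175*sqrt(2)*u/4 + 21*sqrt(2)/2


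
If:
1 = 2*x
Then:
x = 1/2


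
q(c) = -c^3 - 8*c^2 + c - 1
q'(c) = -3*c^2 - 16*c + 1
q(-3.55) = -60.63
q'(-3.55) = 19.99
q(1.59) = -23.65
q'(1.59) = -32.02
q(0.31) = -1.49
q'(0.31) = -4.25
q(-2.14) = -29.98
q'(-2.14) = 21.50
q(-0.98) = -8.72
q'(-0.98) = 13.80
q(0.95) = -8.13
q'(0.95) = -16.91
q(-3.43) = -58.20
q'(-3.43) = 20.59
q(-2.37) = -34.99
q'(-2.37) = 22.07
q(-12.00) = 563.00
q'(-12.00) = -239.00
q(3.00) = -97.00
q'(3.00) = -74.00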